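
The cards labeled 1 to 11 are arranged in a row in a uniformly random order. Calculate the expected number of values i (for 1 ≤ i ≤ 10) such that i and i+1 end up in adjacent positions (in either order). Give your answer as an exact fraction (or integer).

For each i ∈ {1,…,10}, let Xᵢ = 1 if i and i+1 are adjacent. P(Xᵢ=1) = 2·(11−1)!/11! = 2/11.
By linearity, E[ΣXᵢ] = (10)·(2/11) = 20/11.

20/11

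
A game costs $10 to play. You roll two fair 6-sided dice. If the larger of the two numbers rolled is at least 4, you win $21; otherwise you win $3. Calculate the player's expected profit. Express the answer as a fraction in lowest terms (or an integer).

E[payout] = (1/4)·3 + (3/4)·21 = 33/2
Expected profit = 33/2 − 10 = 13/2

13/2 dollars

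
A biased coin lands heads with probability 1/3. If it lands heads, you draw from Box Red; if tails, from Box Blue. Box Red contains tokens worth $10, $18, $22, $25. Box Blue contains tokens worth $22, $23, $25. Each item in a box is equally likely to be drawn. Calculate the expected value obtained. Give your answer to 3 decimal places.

$21.806

E[X | Box Red] = (10 + 18 + 22 + 25)/4 = 75/4
E[X | Box Blue] = (22 + 23 + 25)/3 = 70/3
E[X] = (1/3)·75/4 + (2/3)·70/3 = 785/36 ≈ 21.806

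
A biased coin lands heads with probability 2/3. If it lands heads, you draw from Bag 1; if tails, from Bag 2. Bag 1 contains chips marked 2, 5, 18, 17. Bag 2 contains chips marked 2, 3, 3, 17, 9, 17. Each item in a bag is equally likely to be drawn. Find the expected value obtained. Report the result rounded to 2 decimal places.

9.83

E[X | Bag 1] = (2 + 5 + 18 + 17)/4 = 21/2
E[X | Bag 2] = (2 + 3 + 3 + 17 + 9 + 17)/6 = 17/2
E[X] = (2/3)·21/2 + (1/3)·17/2 = 59/6 ≈ 9.83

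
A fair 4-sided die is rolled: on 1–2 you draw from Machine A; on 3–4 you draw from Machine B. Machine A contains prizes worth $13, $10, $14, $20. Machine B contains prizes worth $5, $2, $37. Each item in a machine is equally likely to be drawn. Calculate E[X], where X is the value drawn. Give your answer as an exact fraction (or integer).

347/24 dollars

E[X | Machine A] = (13 + 10 + 14 + 20)/4 = 57/4
E[X | Machine B] = (5 + 2 + 37)/3 = 44/3
E[X] = (1/2)·57/4 + (1/2)·44/3 = 347/24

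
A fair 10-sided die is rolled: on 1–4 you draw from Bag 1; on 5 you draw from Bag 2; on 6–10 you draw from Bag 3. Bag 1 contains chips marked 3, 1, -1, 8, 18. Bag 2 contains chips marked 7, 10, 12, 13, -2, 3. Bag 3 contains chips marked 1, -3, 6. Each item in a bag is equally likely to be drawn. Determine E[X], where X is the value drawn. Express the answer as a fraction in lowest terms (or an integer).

E[X | Bag 1] = (3 + 1 − 1 + 8 + 18)/5 = 29/5
E[X | Bag 2] = (7 + 10 + 12 + 13 − 2 + 3)/6 = 43/6
E[X | Bag 3] = (1 − 3 + 6)/3 = 4/3
E[X] = (2/5)·29/5 + (1/10)·43/6 + (1/2)·4/3 = 1111/300

1111/300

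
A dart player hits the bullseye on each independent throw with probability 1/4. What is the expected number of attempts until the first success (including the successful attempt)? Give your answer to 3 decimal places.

For a geometric distribution, E[trials] = 1/p = 1/(1/4) = 4.
≈ 4.000

4.000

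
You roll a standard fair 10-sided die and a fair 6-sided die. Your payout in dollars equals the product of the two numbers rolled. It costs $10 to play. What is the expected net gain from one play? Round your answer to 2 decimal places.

Distribution of the product of the two numbers rolled: 1 w.p. 1/60, 2 w.p. 1/30, 3 w.p. 1/30, 4 w.p. 1/20, 5 w.p. 1/30, 6 w.p. 1/15, …
E[payout] = (1/60)·1 + (1/30)·2 + (1/30)·3 + (1/20)·4 + (1/30)·5 + (1/15)·6 + (1/60)·7 + (1/20)·8 + (1/30)·9 + (1/20)·10 + (1/15)·12 + (1/60)·14 + (1/30)·15 + (1/30)·16 + (1/20)·18 + (1/20)·20 + (1/60)·21 + (1/20)·24 + (1/60)·25 + (1/60)·27 + (1/60)·28 + (1/20)·30 + (1/60)·32 + (1/60)·35 + (1/30)·36 + (1/30)·40 + (1/60)·42 + (1/60)·45 + (1/60)·48 + (1/60)·50 + (1/60)·54 + (1/60)·60 = 77/4
Expected profit = 77/4 − 10 = 37/4 ≈ $9.25

$9.25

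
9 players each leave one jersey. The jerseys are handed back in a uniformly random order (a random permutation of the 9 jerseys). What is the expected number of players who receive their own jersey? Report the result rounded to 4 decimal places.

Let Xᵢ = 1 if person i gets their own jersey. For each i, P(Xᵢ=1) = 1/9.
By linearity of expectation, E[X₁+…+X_9] = 9·(1/9) = 1.
≈ 1.0000

1.0000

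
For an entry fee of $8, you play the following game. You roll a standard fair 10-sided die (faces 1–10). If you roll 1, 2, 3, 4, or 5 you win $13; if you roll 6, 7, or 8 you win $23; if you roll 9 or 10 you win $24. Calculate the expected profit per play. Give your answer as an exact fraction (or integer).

51/5 dollars

E[payout] = (1/2)·13 + (3/10)·23 + (1/5)·24 = 91/5
Expected profit = 91/5 − 8 = 51/5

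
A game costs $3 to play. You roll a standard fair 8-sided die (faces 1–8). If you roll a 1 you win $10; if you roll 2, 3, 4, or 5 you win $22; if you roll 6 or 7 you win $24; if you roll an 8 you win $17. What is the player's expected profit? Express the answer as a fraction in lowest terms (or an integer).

139/8 dollars

E[payout] = (1/8)·10 + (1/8)·17 + (1/2)·22 + (1/4)·24 = 163/8
Expected profit = 163/8 − 3 = 139/8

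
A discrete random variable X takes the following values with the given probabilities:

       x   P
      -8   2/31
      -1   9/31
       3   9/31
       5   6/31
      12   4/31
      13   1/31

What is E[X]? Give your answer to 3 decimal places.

3.000

E[X] = (2/31)·(-8) + (9/31)·(-1) + (9/31)·3 + (6/31)·5 + (4/31)·12 + (1/31)·13
     = 3 ≈ 3.000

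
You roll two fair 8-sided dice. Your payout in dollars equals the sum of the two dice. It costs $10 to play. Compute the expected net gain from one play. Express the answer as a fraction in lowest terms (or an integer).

-$1

Distribution of the sum of the two dice: 2 w.p. 1/64, 3 w.p. 1/32, 4 w.p. 3/64, 5 w.p. 1/16, 6 w.p. 5/64, 7 w.p. 3/32, …
E[payout] = (1/64)·2 + (1/32)·3 + (3/64)·4 + (1/16)·5 + (5/64)·6 + (3/32)·7 + (7/64)·8 + (1/8)·9 + (7/64)·10 + (3/32)·11 + (5/64)·12 + (1/16)·13 + (3/64)·14 + (1/32)·15 + (1/64)·16 = 9
Expected profit = 9 − 10 = -1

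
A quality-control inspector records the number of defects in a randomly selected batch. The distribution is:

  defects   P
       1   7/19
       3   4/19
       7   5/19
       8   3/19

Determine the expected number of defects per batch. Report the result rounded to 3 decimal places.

4.105

E[X] = (7/19)·1 + (4/19)·3 + (5/19)·7 + (3/19)·8
     = 78/19 ≈ 4.105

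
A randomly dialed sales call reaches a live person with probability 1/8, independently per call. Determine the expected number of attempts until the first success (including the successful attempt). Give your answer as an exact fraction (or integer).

For a geometric distribution, E[trials] = 1/p = 1/(1/8) = 8.

8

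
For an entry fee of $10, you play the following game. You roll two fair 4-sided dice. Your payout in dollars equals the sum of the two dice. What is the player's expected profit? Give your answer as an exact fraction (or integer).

Distribution of the sum of the two dice: 2 w.p. 1/16, 3 w.p. 1/8, 4 w.p. 3/16, 5 w.p. 1/4, 6 w.p. 3/16, 7 w.p. 1/8, …
E[payout] = (1/16)·2 + (1/8)·3 + (3/16)·4 + (1/4)·5 + (3/16)·6 + (1/8)·7 + (1/16)·8 = 5
Expected profit = 5 − 10 = -5

-$5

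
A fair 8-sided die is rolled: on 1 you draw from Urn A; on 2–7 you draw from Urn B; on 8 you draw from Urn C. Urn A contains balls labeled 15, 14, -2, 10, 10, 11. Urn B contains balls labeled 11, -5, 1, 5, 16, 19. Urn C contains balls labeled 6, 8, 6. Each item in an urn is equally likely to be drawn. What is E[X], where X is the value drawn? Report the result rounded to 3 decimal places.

E[X | Urn A] = (15 + 14 − 2 + 10 + 10 + 11)/6 = 29/3
E[X | Urn B] = (11 − 5 + 1 + 5 + 16 + 19)/6 = 47/6
E[X | Urn C] = (6 + 8 + 6)/3 = 20/3
E[X] = (1/8)·29/3 + (3/4)·47/6 + (1/8)·20/3 = 95/12 ≈ 7.917

7.917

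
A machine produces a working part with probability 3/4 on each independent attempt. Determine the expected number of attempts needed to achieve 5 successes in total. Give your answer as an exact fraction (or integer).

By linearity (sum of 5 independent geometric waits), E[trials] = 5/p = 5/(3/4) = 20/3.

20/3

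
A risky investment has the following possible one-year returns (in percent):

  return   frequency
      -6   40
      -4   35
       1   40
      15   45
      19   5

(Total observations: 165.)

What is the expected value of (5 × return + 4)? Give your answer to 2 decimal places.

Total = 165, so P(return=-6) = 40/165, etc.
E[5x+4] = (8/33)·(-26) + (7/33)·(-16) + (8/33)·9 + (3/11)·79 + (1/33)·99
     = 562/33 ≈ 17.03

17.03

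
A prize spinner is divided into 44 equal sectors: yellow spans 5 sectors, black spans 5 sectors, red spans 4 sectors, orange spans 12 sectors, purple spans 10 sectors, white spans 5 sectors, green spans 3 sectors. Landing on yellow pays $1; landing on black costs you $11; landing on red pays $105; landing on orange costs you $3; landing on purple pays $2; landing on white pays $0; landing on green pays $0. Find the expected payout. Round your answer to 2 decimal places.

$8.05

E[payout] = (5/44)·1 + (5/44)·(-11) + (4/44)·105 + (12/44)·(-3) + (10/44)·2 + (5/44)·0 + (3/44)·0 = 177/22
≈ $8.05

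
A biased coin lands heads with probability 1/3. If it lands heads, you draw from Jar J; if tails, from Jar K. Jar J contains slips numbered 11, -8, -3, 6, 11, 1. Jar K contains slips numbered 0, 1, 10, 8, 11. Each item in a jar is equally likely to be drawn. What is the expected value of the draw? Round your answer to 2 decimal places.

5.00

E[X | Jar J] = (11 − 8 − 3 + 6 + 11 + 1)/6 = 3
E[X | Jar K] = (0 + 1 + 10 + 8 + 11)/5 = 6
E[X] = (1/3)·3 + (2/3)·6 = 5 ≈ 5.00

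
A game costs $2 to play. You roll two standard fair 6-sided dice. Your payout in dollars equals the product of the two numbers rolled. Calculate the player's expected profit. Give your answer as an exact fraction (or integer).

41/4 dollars

Distribution of the product of the two numbers rolled: 1 w.p. 1/36, 2 w.p. 1/18, 3 w.p. 1/18, 4 w.p. 1/12, 5 w.p. 1/18, 6 w.p. 1/9, …
E[payout] = (1/36)·1 + (1/18)·2 + (1/18)·3 + (1/12)·4 + (1/18)·5 + (1/9)·6 + (1/18)·8 + (1/36)·9 + (1/18)·10 + (1/9)·12 + (1/18)·15 + (1/36)·16 + (1/18)·18 + (1/18)·20 + (1/18)·24 + (1/36)·25 + (1/18)·30 + (1/36)·36 = 49/4
Expected profit = 49/4 − 2 = 41/4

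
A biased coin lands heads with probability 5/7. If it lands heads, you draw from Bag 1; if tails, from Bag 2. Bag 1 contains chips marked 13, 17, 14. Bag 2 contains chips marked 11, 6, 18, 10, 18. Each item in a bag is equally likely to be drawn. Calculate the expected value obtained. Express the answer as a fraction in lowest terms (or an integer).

1478/105

E[X | Bag 1] = (13 + 17 + 14)/3 = 44/3
E[X | Bag 2] = (11 + 6 + 18 + 10 + 18)/5 = 63/5
E[X] = (5/7)·44/3 + (2/7)·63/5 = 1478/105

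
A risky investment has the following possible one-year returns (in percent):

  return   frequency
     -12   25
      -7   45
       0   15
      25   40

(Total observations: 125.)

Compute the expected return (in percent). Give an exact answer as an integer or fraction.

77/25

Total = 125, so P(return=-12) = 25/125, etc.
E[X] = (1/5)·(-12) + (9/25)·(-7) + (3/25)·0 + (8/25)·25
     = 77/25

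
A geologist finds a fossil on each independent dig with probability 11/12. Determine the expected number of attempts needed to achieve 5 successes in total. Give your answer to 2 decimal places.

5.45

By linearity (sum of 5 independent geometric waits), E[trials] = 5/p = 5/(11/12) = 60/11.
≈ 5.45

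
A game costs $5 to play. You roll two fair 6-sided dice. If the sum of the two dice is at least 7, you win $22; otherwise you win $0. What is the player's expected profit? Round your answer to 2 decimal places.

E[payout] = (5/12)·0 + (7/12)·22 = 77/6
Expected profit = 77/6 − 5 = 47/6 ≈ $7.83

$7.83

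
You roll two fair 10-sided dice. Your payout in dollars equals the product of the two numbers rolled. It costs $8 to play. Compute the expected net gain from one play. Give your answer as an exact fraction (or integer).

89/4 dollars

Distribution of the product of the two numbers rolled: 1 w.p. 1/100, 2 w.p. 1/50, 3 w.p. 1/50, 4 w.p. 3/100, 5 w.p. 1/50, 6 w.p. 1/25, …
E[payout] = (1/100)·1 + (1/50)·2 + (1/50)·3 + (3/100)·4 + (1/50)·5 + (1/25)·6 + (1/50)·7 + (1/25)·8 + (3/100)·9 + (1/25)·10 + (1/25)·12 + (1/50)·14 + (1/50)·15 + (3/100)·16 + (1/25)·18 + (1/25)·20 + (1/50)·21 + (1/25)·24 + (1/100)·25 + (1/50)·27 + (1/50)·28 + (1/25)·30 + (1/50)·32 + (1/50)·35 + (3/100)·36 + (1/25)·40 + (1/50)·42 + (1/50)·45 + (1/50)·48 + (1/100)·49 + (1/50)·50 + (1/50)·54 + (1/50)·56 + (1/50)·60 + (1/50)·63 + (1/100)·64 + (1/50)·70 + (1/50)·72 + (1/50)·80 + (1/100)·81 + (1/50)·90 + (1/100)·100 = 121/4
Expected profit = 121/4 − 8 = 89/4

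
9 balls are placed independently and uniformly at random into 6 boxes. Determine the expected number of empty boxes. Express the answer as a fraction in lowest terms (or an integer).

1953125/1679616

Let Xⱼ=1 if box j is empty. P(Xⱼ=1) = ((6-1)/6)^9 = 1953125/10077696.
By linearity, E[#empty] = 6·1953125/10077696 = 1953125/1679616.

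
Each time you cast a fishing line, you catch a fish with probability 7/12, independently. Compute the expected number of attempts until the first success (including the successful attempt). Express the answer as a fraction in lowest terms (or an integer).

12/7

For a geometric distribution, E[trials] = 1/p = 1/(7/12) = 12/7.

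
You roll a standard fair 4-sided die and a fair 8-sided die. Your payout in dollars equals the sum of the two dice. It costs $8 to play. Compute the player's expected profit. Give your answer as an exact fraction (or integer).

Distribution of the sum of the two dice: 2 w.p. 1/32, 3 w.p. 1/16, 4 w.p. 3/32, 5 w.p. 1/8, 6 w.p. 1/8, 7 w.p. 1/8, …
E[payout] = (1/32)·2 + (1/16)·3 + (3/32)·4 + (1/8)·5 + (1/8)·6 + (1/8)·7 + (1/8)·8 + (1/8)·9 + (3/32)·10 + (1/16)·11 + (1/32)·12 = 7
Expected profit = 7 − 8 = -1

-$1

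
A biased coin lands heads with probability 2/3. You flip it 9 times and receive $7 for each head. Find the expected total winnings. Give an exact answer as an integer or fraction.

$42

E[#heads] = 9·2/3 = 6 (linearity over flips).
E[winnings] = 7·6 = 42.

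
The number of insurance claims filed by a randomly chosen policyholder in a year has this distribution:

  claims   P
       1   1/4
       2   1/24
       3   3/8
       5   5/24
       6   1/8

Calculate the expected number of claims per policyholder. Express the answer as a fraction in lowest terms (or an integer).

E[X] = (1/4)·1 + (1/24)·2 + (3/8)·3 + (5/24)·5 + (1/8)·6
     = 13/4

13/4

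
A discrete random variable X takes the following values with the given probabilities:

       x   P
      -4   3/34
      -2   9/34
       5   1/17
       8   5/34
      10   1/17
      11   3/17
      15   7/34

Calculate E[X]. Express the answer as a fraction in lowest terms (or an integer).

211/34

E[X] = (3/34)·(-4) + (9/34)·(-2) + (1/17)·5 + (5/34)·8 + (1/17)·10 + (3/17)·11 + (7/34)·15
     = 211/34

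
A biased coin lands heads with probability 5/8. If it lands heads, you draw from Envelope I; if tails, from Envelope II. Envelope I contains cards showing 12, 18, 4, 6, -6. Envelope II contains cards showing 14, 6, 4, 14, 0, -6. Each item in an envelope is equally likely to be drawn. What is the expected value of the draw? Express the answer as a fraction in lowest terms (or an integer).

25/4

E[X | Envelope I] = (12 + 18 + 4 + 6 − 6)/5 = 34/5
E[X | Envelope II] = (14 + 6 + 4 + 14 + 0 − 6)/6 = 16/3
E[X] = (5/8)·34/5 + (3/8)·16/3 = 25/4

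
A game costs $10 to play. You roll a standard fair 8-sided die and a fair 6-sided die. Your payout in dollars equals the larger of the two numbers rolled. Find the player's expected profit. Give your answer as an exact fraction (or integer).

-229/48 dollars

Distribution of the larger of the two numbers rolled: 1 w.p. 1/48, 2 w.p. 1/16, 3 w.p. 5/48, 4 w.p. 7/48, 5 w.p. 3/16, 6 w.p. 11/48, …
E[payout] = (1/48)·1 + (1/16)·2 + (5/48)·3 + (7/48)·4 + (3/16)·5 + (11/48)·6 + (1/8)·7 + (1/8)·8 = 251/48
Expected profit = 251/48 − 10 = -229/48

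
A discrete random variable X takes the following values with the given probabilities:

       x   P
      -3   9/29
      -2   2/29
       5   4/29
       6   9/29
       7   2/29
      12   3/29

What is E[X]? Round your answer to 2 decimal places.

3.21

E[X] = (9/29)·(-3) + (2/29)·(-2) + (4/29)·5 + (9/29)·6 + (2/29)·7 + (3/29)·12
     = 93/29 ≈ 3.21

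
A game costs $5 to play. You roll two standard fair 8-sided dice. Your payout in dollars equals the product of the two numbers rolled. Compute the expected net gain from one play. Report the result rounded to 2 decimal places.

Distribution of the product of the two numbers rolled: 1 w.p. 1/64, 2 w.p. 1/32, 3 w.p. 1/32, 4 w.p. 3/64, 5 w.p. 1/32, 6 w.p. 1/16, …
E[payout] = (1/64)·1 + (1/32)·2 + (1/32)·3 + (3/64)·4 + (1/32)·5 + (1/16)·6 + (1/32)·7 + (1/16)·8 + (1/64)·9 + (1/32)·10 + (1/16)·12 + (1/32)·14 + (1/32)·15 + (3/64)·16 + (1/32)·18 + (1/32)·20 + (1/32)·21 + (1/16)·24 + (1/64)·25 + (1/32)·28 + (1/32)·30 + (1/32)·32 + (1/32)·35 + (1/64)·36 + (1/32)·40 + (1/32)·42 + (1/32)·48 + (1/64)·49 + (1/32)·56 + (1/64)·64 = 81/4
Expected profit = 81/4 − 5 = 61/4 ≈ $15.25

$15.25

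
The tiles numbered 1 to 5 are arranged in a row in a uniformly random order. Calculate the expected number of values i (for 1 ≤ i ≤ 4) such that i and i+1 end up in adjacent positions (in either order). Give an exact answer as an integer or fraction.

For each i ∈ {1,…,4}, let Xᵢ = 1 if i and i+1 are adjacent. P(Xᵢ=1) = 2·(5−1)!/5! = 2/5.
By linearity, E[ΣXᵢ] = (4)·(2/5) = 8/5.

8/5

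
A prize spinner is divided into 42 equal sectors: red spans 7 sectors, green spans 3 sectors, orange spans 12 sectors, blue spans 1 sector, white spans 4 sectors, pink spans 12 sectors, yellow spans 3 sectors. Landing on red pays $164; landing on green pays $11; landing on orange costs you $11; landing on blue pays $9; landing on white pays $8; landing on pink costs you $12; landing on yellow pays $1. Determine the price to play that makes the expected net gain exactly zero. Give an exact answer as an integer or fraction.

949/42 dollars

E[payout] = (7/42)·164 + (3/42)·11 + (12/42)·(-11) + (1/42)·9 + (4/42)·8 + (12/42)·(-12) + (3/42)·1 = 949/42
Fair fee = E[payout] = 949/42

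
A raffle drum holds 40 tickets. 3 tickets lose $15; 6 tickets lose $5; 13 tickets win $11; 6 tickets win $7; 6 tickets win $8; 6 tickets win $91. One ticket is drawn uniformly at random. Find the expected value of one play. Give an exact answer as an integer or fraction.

88/5 dollars

E[payout] = (3/40)·(-15) + (6/40)·(-5) + (13/40)·11 + (6/40)·7 + (6/40)·8 + (6/40)·91 = 88/5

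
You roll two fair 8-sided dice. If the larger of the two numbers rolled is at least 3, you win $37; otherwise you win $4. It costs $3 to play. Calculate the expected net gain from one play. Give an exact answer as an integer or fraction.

511/16 dollars

E[payout] = (1/16)·4 + (15/16)·37 = 559/16
Expected profit = 559/16 − 3 = 511/16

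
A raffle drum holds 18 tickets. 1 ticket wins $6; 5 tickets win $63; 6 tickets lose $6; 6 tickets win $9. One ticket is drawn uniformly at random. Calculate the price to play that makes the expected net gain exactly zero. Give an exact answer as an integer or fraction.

113/6 dollars

E[payout] = (1/18)·6 + (5/18)·63 + (6/18)·(-6) + (6/18)·9 = 113/6
Fair fee = E[payout] = 113/6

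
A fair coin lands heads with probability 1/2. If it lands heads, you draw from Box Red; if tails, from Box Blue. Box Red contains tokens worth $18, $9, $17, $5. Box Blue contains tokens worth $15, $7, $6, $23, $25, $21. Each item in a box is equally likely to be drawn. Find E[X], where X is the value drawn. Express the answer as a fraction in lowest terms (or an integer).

E[X | Box Red] = (18 + 9 + 17 + 5)/4 = 49/4
E[X | Box Blue] = (15 + 7 + 6 + 23 + 25 + 21)/6 = 97/6
E[X] = (1/2)·49/4 + (1/2)·97/6 = 341/24

341/24 dollars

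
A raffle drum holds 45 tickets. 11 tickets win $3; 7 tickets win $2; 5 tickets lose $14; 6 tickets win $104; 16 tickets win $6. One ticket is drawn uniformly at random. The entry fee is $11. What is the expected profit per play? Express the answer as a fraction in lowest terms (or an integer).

E[payout] = (11/45)·3 + (7/45)·2 + (5/45)·(-14) + (6/45)·104 + (16/45)·6 = 697/45
Expected profit = 697/45 − 11 = 202/45

202/45 dollars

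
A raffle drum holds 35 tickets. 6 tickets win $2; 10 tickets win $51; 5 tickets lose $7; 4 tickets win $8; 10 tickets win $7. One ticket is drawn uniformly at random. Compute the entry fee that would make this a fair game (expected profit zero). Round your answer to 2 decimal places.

E[payout] = (6/35)·2 + (10/35)·51 + (5/35)·(-7) + (4/35)·8 + (10/35)·7 = 589/35
Fair fee = E[payout] = 589/35 ≈ $16.83

$16.83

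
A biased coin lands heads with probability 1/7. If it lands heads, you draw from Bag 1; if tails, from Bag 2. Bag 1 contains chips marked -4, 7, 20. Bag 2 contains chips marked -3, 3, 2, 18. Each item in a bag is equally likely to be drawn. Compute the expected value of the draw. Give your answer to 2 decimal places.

E[X | Bag 1] = (-4 + 7 + 20)/3 = 23/3
E[X | Bag 2] = (-3 + 3 + 2 + 18)/4 = 5
E[X] = (1/7)·23/3 + (6/7)·5 = 113/21 ≈ 5.38

5.38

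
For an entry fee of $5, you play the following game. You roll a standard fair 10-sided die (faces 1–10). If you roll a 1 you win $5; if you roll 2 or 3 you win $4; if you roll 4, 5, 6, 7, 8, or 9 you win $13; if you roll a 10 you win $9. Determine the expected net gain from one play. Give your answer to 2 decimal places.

$5.00

E[payout] = (1/5)·4 + (1/10)·5 + (1/10)·9 + (3/5)·13 = 10
Expected profit = 10 − 5 = 5 ≈ $5.00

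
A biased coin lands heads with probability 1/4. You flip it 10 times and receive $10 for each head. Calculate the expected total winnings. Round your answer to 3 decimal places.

$25.000

E[#heads] = 10·1/4 = 5/2 (linearity over flips).
E[winnings] = 10·5/2 = 25.
≈ 25.000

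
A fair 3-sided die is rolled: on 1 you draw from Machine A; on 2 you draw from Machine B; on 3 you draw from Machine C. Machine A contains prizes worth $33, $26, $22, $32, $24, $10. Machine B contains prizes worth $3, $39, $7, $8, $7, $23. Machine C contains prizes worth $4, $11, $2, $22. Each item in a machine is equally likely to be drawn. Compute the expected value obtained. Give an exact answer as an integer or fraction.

65/4 dollars

E[X | Machine A] = (33 + 26 + 22 + 32 + 24 + 10)/6 = 49/2
E[X | Machine B] = (3 + 39 + 7 + 8 + 7 + 23)/6 = 29/2
E[X | Machine C] = (4 + 11 + 2 + 22)/4 = 39/4
E[X] = (1/3)·49/2 + (1/3)·29/2 + (1/3)·39/4 = 65/4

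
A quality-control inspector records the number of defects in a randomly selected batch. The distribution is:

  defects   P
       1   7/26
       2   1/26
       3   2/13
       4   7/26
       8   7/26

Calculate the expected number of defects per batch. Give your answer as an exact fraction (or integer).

105/26

E[X] = (7/26)·1 + (1/26)·2 + (2/13)·3 + (7/26)·4 + (7/26)·8
     = 105/26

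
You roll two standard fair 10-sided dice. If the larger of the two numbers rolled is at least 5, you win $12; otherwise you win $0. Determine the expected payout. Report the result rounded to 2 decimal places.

E[payout] = (4/25)·0 + (21/25)·12 = 252/25
≈ $10.08

$10.08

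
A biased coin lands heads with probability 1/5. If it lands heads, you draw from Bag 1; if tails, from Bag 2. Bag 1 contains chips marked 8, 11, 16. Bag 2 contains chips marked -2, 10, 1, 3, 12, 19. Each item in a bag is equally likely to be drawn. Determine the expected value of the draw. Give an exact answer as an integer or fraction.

121/15

E[X | Bag 1] = (8 + 11 + 16)/3 = 35/3
E[X | Bag 2] = (-2 + 10 + 1 + 3 + 12 + 19)/6 = 43/6
E[X] = (1/5)·35/3 + (4/5)·43/6 = 121/15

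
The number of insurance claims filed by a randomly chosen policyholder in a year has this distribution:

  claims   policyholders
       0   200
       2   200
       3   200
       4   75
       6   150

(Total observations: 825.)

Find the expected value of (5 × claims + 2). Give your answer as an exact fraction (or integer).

46/3

Total = 825, so P(claims=0) = 200/825, etc.
E[5x+2] = (8/33)·2 + (8/33)·12 + (8/33)·17 + (1/11)·22 + (2/11)·32
     = 46/3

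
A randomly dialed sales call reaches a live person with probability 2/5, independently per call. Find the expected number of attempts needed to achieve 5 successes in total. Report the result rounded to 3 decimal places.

12.500

By linearity (sum of 5 independent geometric waits), E[trials] = 5/p = 5/(2/5) = 25/2.
≈ 12.500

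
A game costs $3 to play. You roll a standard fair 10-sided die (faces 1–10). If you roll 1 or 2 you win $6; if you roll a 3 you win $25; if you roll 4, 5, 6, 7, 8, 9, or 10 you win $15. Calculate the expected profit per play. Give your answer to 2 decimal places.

E[payout] = (1/5)·6 + (7/10)·15 + (1/10)·25 = 71/5
Expected profit = 71/5 − 3 = 56/5 ≈ $11.20

$11.20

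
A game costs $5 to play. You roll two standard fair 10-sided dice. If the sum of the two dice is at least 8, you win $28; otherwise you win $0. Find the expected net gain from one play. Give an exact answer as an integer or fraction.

428/25 dollars

E[payout] = (21/100)·0 + (79/100)·28 = 553/25
Expected profit = 553/25 − 5 = 428/25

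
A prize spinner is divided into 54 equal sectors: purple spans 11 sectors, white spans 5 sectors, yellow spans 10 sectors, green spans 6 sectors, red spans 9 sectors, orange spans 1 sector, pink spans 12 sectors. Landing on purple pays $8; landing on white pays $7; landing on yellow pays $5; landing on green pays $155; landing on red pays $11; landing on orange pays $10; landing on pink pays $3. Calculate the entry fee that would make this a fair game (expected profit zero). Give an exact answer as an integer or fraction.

208/9 dollars

E[payout] = (11/54)·8 + (5/54)·7 + (10/54)·5 + (6/54)·155 + (9/54)·11 + (1/54)·10 + (12/54)·3 = 208/9
Fair fee = E[payout] = 208/9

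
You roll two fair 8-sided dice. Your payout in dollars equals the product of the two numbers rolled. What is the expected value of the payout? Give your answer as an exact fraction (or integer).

81/4 dollars

Distribution of the product of the two numbers rolled: 1 w.p. 1/64, 2 w.p. 1/32, 3 w.p. 1/32, 4 w.p. 3/64, 5 w.p. 1/32, 6 w.p. 1/16, …
E[payout] = (1/64)·1 + (1/32)·2 + (1/32)·3 + (3/64)·4 + (1/32)·5 + (1/16)·6 + (1/32)·7 + (1/16)·8 + (1/64)·9 + (1/32)·10 + (1/16)·12 + (1/32)·14 + (1/32)·15 + (3/64)·16 + (1/32)·18 + (1/32)·20 + (1/32)·21 + (1/16)·24 + (1/64)·25 + (1/32)·28 + (1/32)·30 + (1/32)·32 + (1/32)·35 + (1/64)·36 + (1/32)·40 + (1/32)·42 + (1/32)·48 + (1/64)·49 + (1/32)·56 + (1/64)·64 = 81/4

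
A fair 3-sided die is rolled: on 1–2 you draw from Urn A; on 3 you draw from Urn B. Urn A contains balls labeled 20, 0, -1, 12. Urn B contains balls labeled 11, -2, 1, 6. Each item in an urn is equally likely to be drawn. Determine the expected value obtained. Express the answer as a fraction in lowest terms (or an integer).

E[X | Urn A] = (20 + 0 − 1 + 12)/4 = 31/4
E[X | Urn B] = (11 − 2 + 1 + 6)/4 = 4
E[X] = (2/3)·31/4 + (1/3)·4 = 13/2

13/2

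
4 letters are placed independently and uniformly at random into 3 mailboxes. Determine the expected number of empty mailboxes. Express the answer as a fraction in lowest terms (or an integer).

16/27

Let Xⱼ=1 if mailbox j is empty. P(Xⱼ=1) = ((3-1)/3)^4 = 16/81.
By linearity, E[#empty] = 3·16/81 = 16/27.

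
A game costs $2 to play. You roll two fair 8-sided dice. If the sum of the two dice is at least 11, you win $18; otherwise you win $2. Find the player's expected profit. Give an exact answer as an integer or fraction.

E[payout] = (43/64)·2 + (21/64)·18 = 29/4
Expected profit = 29/4 − 2 = 21/4

21/4 dollars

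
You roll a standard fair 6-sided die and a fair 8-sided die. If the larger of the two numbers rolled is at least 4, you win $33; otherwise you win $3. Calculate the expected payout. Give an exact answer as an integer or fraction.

E[payout] = (3/16)·3 + (13/16)·33 = 219/8

219/8 dollars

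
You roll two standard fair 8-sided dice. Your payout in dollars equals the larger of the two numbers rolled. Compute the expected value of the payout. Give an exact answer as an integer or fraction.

Distribution of the larger of the two numbers rolled: 1 w.p. 1/64, 2 w.p. 3/64, 3 w.p. 5/64, 4 w.p. 7/64, 5 w.p. 9/64, 6 w.p. 11/64, …
E[payout] = (1/64)·1 + (3/64)·2 + (5/64)·3 + (7/64)·4 + (9/64)·5 + (11/64)·6 + (13/64)·7 + (15/64)·8 = 93/16

93/16 dollars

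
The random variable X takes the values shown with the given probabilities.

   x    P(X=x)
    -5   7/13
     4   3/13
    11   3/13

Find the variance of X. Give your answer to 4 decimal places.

E[X] = (7/13)·(-5) + (3/13)·4 + (3/13)·11 = 10/13
E[X²] = (7/13)·25 + (3/13)·16 + (3/13)·121 = 586/13
Var(X) = 586/13 − (10/13)² = 7518/169 ≈ 44.4852

44.4852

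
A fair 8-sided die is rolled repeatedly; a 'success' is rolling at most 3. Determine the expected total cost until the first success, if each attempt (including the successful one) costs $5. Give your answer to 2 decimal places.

E[#attempts] = 1/p = 8/3; E[cost] = 5·8/3 = 40/3.
≈ 13.33

$13.33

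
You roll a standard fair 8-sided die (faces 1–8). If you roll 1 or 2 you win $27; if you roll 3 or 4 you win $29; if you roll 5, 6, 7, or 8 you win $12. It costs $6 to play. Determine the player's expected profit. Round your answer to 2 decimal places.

E[payout] = (1/2)·12 + (1/4)·27 + (1/4)·29 = 20
Expected profit = 20 − 6 = 14 ≈ $14.00

$14.00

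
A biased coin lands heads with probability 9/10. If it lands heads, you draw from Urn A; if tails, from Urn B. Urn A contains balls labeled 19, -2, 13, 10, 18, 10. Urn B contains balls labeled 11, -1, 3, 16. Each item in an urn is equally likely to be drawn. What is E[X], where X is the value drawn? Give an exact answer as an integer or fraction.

437/40

E[X | Urn A] = (19 − 2 + 13 + 10 + 18 + 10)/6 = 34/3
E[X | Urn B] = (11 − 1 + 3 + 16)/4 = 29/4
E[X] = (9/10)·34/3 + (1/10)·29/4 = 437/40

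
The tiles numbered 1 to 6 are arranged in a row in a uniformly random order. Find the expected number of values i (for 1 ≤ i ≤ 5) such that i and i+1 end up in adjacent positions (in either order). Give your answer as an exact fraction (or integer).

5/3

For each i ∈ {1,…,5}, let Xᵢ = 1 if i and i+1 are adjacent. P(Xᵢ=1) = 2·(6−1)!/6! = 2/6.
By linearity, E[ΣXᵢ] = (5)·(2/6) = 5/3.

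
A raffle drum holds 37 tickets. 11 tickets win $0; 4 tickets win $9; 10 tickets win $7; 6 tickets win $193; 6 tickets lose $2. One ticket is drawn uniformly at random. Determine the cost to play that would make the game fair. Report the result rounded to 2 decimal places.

$33.84

E[payout] = (11/37)·0 + (4/37)·9 + (10/37)·7 + (6/37)·193 + (6/37)·(-2) = 1252/37
Fair fee = E[payout] = 1252/37 ≈ $33.84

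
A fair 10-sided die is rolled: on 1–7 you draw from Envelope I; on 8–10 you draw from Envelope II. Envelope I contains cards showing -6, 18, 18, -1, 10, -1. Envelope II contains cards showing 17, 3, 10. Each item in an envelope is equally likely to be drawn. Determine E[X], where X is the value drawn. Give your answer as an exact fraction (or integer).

223/30

E[X | Envelope I] = (-6 + 18 + 18 − 1 + 10 − 1)/6 = 19/3
E[X | Envelope II] = (17 + 3 + 10)/3 = 10
E[X] = (7/10)·19/3 + (3/10)·10 = 223/30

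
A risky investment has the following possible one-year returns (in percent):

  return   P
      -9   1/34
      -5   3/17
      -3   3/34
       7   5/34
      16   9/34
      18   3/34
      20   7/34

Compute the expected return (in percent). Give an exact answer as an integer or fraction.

E[X] = (1/34)·(-9) + (3/17)·(-5) + (3/34)·(-3) + (5/34)·7 + (9/34)·16 + (3/34)·18 + (7/34)·20
     = 325/34

325/34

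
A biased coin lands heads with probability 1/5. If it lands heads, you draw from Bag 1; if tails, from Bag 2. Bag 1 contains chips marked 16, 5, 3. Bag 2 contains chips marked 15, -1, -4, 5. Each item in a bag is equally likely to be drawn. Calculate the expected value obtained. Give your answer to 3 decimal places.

E[X | Bag 1] = (16 + 5 + 3)/3 = 8
E[X | Bag 2] = (15 − 1 − 4 + 5)/4 = 15/4
E[X] = (1/5)·8 + (4/5)·15/4 = 23/5 ≈ 4.600

4.600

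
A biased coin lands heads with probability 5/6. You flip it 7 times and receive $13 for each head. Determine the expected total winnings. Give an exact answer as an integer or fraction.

455/6 dollars

E[#heads] = 7·5/6 = 35/6 (linearity over flips).
E[winnings] = 13·35/6 = 455/6.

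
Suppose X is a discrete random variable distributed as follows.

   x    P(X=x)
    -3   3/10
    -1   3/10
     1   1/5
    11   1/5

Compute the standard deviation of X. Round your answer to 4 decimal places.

5.0951

E[X] = 6/5, E[X²] = 137/5
Var(X) = E[X²] − (E[X])² = 137/5 − 36/25 = 649/25
SD(X) = √(649/25) ≈ 5.0951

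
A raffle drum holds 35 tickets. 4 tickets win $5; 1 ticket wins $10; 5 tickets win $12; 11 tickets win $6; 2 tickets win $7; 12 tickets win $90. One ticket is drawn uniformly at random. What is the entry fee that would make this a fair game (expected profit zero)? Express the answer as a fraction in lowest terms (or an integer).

250/7 dollars

E[payout] = (4/35)·5 + (1/35)·10 + (5/35)·12 + (11/35)·6 + (2/35)·7 + (12/35)·90 = 250/7
Fair fee = E[payout] = 250/7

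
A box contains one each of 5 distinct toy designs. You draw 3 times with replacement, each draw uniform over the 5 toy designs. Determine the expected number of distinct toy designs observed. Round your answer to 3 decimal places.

2.440

Let Xⱼ=1 if type j appears at least once. P(Xⱼ=1) = 1 − ((5−1)/5)^3 = 61/125.
E[#distinct] = 5·61/125 = 61/25.
≈ 2.440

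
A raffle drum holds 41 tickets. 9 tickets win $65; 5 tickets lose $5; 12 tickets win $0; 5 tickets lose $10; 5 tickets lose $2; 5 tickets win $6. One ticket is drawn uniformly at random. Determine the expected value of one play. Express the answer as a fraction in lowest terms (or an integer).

E[payout] = (9/41)·65 + (5/41)·(-5) + (12/41)·0 + (5/41)·(-10) + (5/41)·(-2) + (5/41)·6 = 530/41

530/41 dollars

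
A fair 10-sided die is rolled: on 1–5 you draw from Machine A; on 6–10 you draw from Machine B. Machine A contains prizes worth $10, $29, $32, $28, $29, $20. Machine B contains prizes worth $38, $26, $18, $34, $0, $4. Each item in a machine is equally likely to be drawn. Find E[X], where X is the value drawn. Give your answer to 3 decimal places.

$22.333

E[X | Machine A] = (10 + 29 + 32 + 28 + 29 + 20)/6 = 74/3
E[X | Machine B] = (38 + 26 + 18 + 34 + 0 + 4)/6 = 20
E[X] = (1/2)·74/3 + (1/2)·20 = 67/3 ≈ 22.333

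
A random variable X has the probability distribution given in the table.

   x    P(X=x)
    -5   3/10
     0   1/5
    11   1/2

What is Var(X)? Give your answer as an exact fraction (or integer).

E[X] = (3/10)·(-5) + (1/5)·0 + (1/2)·11 = 4
E[X²] = (3/10)·25 + (1/5)·0 + (1/2)·121 = 68
Var(X) = 68 − (4)² = 52

52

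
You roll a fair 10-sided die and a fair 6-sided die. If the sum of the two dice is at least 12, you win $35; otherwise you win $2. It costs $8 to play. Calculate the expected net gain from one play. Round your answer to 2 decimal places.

$2.25

E[payout] = (3/4)·2 + (1/4)·35 = 41/4
Expected profit = 41/4 − 8 = 9/4 ≈ $2.25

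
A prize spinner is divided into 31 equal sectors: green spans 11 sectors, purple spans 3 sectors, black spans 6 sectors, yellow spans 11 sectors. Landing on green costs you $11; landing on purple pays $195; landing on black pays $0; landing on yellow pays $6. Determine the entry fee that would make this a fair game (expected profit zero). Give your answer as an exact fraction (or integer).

530/31 dollars

E[payout] = (11/31)·(-11) + (3/31)·195 + (6/31)·0 + (11/31)·6 = 530/31
Fair fee = E[payout] = 530/31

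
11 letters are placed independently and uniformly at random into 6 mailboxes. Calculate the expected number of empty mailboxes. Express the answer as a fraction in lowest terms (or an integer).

Let Xⱼ=1 if mailbox j is empty. P(Xⱼ=1) = ((6-1)/6)^11 = 48828125/362797056.
By linearity, E[#empty] = 6·48828125/362797056 = 48828125/60466176.

48828125/60466176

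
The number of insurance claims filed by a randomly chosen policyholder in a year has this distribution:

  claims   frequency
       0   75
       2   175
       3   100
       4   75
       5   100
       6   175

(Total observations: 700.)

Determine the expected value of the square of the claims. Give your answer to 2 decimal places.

16.57

Total = 700, so P(claims=0) = 75/700, etc.
E[X²] = (3/28)·0 + (1/4)·4 + (1/7)·9 + (3/28)·16 + (1/7)·25 + (1/4)·36
     = 116/7 ≈ 16.57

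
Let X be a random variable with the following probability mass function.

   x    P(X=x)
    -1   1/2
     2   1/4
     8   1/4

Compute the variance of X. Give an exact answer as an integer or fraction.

E[X] = (1/2)·(-1) + (1/4)·2 + (1/4)·8 = 2
E[X²] = (1/2)·1 + (1/4)·4 + (1/4)·64 = 35/2
Var(X) = 35/2 − (2)² = 27/2

27/2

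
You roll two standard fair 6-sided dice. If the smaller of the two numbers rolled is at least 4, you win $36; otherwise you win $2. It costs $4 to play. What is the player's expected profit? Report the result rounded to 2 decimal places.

$6.50

E[payout] = (3/4)·2 + (1/4)·36 = 21/2
Expected profit = 21/2 − 4 = 13/2 ≈ $6.50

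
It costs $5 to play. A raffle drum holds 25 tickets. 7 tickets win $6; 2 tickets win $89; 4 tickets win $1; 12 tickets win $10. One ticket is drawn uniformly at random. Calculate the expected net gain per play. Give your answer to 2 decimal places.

$8.76

E[payout] = (7/25)·6 + (2/25)·89 + (4/25)·1 + (12/25)·10 = 344/25
Expected profit = 344/25 − 5 = 219/25 ≈ $8.76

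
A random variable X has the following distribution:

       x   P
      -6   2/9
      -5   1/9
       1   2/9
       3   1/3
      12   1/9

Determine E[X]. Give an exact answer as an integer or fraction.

2/3

E[X] = (2/9)·(-6) + (1/9)·(-5) + (2/9)·1 + (1/3)·3 + (1/9)·12
     = 2/3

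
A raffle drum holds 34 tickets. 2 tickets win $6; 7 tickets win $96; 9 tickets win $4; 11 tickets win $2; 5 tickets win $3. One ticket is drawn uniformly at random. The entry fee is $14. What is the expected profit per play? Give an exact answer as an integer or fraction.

281/34 dollars

E[payout] = (2/34)·6 + (7/34)·96 + (9/34)·4 + (11/34)·2 + (5/34)·3 = 757/34
Expected profit = 757/34 − 14 = 281/34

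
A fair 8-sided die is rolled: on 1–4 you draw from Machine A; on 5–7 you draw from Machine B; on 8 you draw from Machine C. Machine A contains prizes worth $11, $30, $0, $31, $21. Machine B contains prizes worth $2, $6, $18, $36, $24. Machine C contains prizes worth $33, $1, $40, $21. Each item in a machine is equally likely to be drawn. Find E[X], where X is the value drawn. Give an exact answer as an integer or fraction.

599/32 dollars

E[X | Machine A] = (11 + 30 + 0 + 31 + 21)/5 = 93/5
E[X | Machine B] = (2 + 6 + 18 + 36 + 24)/5 = 86/5
E[X | Machine C] = (33 + 1 + 40 + 21)/4 = 95/4
E[X] = (1/2)·93/5 + (3/8)·86/5 + (1/8)·95/4 = 599/32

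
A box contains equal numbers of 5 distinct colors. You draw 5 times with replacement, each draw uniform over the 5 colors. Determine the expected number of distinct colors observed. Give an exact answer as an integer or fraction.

Let Xⱼ=1 if type j appears at least once. P(Xⱼ=1) = 1 − ((5−1)/5)^5 = 2101/3125.
E[#distinct] = 5·2101/3125 = 2101/625.

2101/625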